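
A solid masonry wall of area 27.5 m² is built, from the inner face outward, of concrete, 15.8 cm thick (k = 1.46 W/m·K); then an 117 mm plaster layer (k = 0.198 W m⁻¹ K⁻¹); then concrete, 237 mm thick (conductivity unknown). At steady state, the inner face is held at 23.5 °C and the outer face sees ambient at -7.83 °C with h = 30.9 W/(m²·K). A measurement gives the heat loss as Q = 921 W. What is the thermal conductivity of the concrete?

k = 1.16 W/m·K

ΣR = ΔT/Q = |23.5 − -7.83|/921 = 0.03402 K/W
Known resistances:
  R_concrete = L/(kA) = 0.158/(1.46·27.5) = 0.003935 K/W
  R_plaster = L/(kA) = 0.117/(0.198·27.5) = 0.02149 K/W
  R_conv,out = 1/(hA) = 1/(30.9·27.5) = 0.001177 K/W
R_concrete = ΣR − ΣR_known = 0.03402 − 0.02660 = 0.007420 K/W
L/(kA) = 0.007420 ⇒ k = 0.237/(0.007420·27.5) = 1.16 W/m·K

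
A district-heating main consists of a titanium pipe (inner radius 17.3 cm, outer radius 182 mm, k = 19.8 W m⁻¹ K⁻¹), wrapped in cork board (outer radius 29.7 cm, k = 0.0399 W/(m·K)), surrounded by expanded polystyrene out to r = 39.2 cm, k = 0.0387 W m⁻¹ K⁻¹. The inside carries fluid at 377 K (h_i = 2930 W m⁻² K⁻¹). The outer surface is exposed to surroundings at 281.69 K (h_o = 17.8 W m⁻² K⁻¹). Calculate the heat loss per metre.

Q' = 30.6 W/m

Resistance network (inner→outer):
  R'_conv,in = 1/(2πr h) = 1/(2π·0.173·2930) = 3.140×10^-4 m·K/W
  R'_titanium = ln(0.182/0.173)/(2πk) = 0.05072/(2π·19.8) = 4.077×10^-4 m·K/W
  R'_cork board = ln(0.297/0.182)/(2πk) = 0.4897/(2π·0.0399) = 1.953 m·K/W
  R'_expanded polystyrene = ln(0.392/0.297)/(2πk) = 0.2775/(2π·0.0387) = 1.141 m·K/W
  R'_conv,out = 1/(2πr h) = 1/(2π·0.392·17.8) = 0.02281 m·K/W
ΣR = 3.140×10^-4 + 4.077×10^-4 + 1.953 + 1.141 + 0.02281 = 3.118 m·K/W
Q' = ΔT/ΣR = (377 K − 281.69 K)/3.118 = 30.6 W/m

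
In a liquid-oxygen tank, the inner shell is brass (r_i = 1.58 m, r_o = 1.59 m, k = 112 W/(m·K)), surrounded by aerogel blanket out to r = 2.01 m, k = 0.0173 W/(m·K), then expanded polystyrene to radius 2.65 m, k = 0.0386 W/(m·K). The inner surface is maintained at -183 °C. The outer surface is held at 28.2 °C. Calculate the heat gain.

Treat each layer as a resistance in series:
  R_brass = (1/1.58 − 1/1.59)/(4πk) = 0.003981/(4π·112) = 2.828×10^-6 K/W
  R_aerogel blanket = (1/1.59 − 1/2.01)/(4πk) = 0.1314/(4π·0.0173) = 0.6045 K/W
  R_expanded polystyrene = (1/2.01 − 1/2.65)/(4πk) = 0.1202/(4π·0.0386) = 0.2477 K/W
ΣR = 2.828×10^-6 + 0.6045 + 0.2477 = 0.8522 K/W
Q = ΔT/ΣR = (-183 °C − 28.2 °C)/0.8522 = -248 W
(Negative Q ⇒ heat flows inward; heat gain = 248 W.)

Q = 248 W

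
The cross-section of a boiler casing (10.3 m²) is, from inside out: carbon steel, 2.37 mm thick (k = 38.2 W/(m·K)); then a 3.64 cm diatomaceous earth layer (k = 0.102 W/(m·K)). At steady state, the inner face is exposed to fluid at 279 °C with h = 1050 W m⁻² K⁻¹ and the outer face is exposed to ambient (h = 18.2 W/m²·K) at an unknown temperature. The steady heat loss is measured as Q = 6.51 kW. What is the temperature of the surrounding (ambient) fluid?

T_out = 18.1 °C

Sum the resistances:
  R_conv,in = 1/(hA) = 1/(1050·10.3) = 9.246×10^-5 K/W
  R_carbon steel = L/(kA) = 0.00237/(38.2·10.3) = 6.023×10^-6 K/W
  R_diatomaceous earth = L/(kA) = 0.0364/(0.102·10.3) = 0.03465 K/W
  R_conv,out = 1/(hA) = 1/(18.2·10.3) = 0.005334 K/W
ΣR = 0.04008 K/W
ΔT = Q·ΣR = 6510 × 0.04008 = 260.9 K
Heat flows outward, so T_out = T_in − ΔT = 279 − 260.9 = 18.1 °C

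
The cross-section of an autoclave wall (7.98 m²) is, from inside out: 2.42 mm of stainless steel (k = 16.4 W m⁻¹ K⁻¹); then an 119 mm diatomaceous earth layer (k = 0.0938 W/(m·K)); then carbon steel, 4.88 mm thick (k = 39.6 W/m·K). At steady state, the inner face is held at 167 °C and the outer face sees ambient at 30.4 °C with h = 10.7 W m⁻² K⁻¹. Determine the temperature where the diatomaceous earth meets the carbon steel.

T = 39.8 °C

Treat each layer as a resistance in series:
  R_stainless steel = L/(kA) = 0.00242/(16.4·7.98) = 1.849×10^-5 K/W
  R_diatomaceous earth = L/(kA) = 0.119/(0.0938·7.98) = 0.1590 K/W
  R_carbon steel = L/(kA) = 0.00488/(39.6·7.98) = 1.544×10^-5 K/W
  R_conv,out = 1/(hA) = 1/(10.7·7.98) = 0.01171 K/W
ΣR = 1.849×10^-5 + 0.1590 + 1.544×10^-5 + 0.01171 = 0.1707 K/W
Q = ΔT/ΣR = (167 °C − 30.4 °C)/0.1707 = 800.2 W
From the inner boundary to the diatomaceous earth/carbon steel interface, ΣR_partial = 0.1590 K/W.
T_interface = T_in − Q·ΣR_partial = 167 °C − (800.2)(0.1590) = 39.8 °C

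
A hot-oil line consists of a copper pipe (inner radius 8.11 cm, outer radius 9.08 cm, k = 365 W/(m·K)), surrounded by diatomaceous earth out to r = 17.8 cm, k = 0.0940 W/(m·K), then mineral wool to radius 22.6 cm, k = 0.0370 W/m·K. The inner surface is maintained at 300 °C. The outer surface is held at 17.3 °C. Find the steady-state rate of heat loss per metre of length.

Treat each layer as a resistance in series:
  R'_copper = ln(0.0908/0.0811)/(2πk) = 0.1130/(2π·365) = 4.926×10^-5 m·K/W
  R'_diatomaceous earth = ln(0.178/0.0908)/(2πk) = 0.6731/(2π·0.0940) = 1.140 m·K/W
  R'_mineral wool = ln(0.226/0.178)/(2πk) = 0.2388/(2π·0.0370) = 1.027 m·K/W
ΣR = 4.926×10^-5 + 1.140 + 1.027 = 2.167 m·K/W
Q' = ΔT/ΣR = (300 °C − 17.3 °C)/2.167 = 130 W/m

Q' = 130 W/m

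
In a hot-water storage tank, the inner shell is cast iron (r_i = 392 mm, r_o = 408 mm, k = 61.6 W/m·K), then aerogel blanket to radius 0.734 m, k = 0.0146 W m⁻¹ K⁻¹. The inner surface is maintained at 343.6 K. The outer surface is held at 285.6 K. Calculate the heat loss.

Q = 9.78 W

Resistance network (inner→outer):
  R_cast iron = (1/0.392 − 1/0.408)/(4πk) = 0.1000/(4π·61.6) = 1.292×10^-4 K/W
  R_aerogel blanket = (1/0.408 − 1/0.734)/(4πk) = 1.089/(4π·0.0146) = 5.933 K/W
ΣR = 1.292×10^-4 + 5.933 = 5.933 K/W
Q = ΔT/ΣR = (343.6 K − 285.6 K)/5.933 = 9.78 W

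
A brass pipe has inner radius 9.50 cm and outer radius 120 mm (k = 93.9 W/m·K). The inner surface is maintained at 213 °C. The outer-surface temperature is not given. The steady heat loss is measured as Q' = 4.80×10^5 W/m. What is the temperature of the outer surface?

T_out = 22.9 °C

Sum the resistances:
  R'_brass = ln(0.120/0.0950)/(2πk) = 0.2336/(2π·93.9) = 3.960×10^-4 m·K/W
ΣR = 3.960×10^-4 m·K/W
ΔT = Q'·ΣR = 4.80×10^5 × 3.960×10^-4 = 190.1 K
Heat flows outward, so T_out = T_in − ΔT = 213 − 190.1 = 22.9 °C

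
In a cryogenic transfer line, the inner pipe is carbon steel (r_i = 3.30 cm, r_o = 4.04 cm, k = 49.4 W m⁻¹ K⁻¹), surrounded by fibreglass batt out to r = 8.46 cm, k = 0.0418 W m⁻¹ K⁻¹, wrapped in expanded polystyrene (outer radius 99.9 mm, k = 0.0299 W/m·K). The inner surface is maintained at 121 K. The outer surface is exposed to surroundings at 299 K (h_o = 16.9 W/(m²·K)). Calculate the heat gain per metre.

Q' = 46.9 W/m

Series thermal resistances, inner to outer:
  R'_carbon steel = ln(0.0404/0.0330)/(2πk) = 0.2023/(2π·49.4) = 6.518×10^-4 m·K/W
  R'_fibreglass batt = ln(0.0846/0.0404)/(2πk) = 0.7391/(2π·0.0418) = 2.814 m·K/W
  R'_expanded polystyrene = ln(0.0999/0.0846)/(2πk) = 0.1662/(2π·0.0299) = 0.8849 m·K/W
  R'_conv,out = 1/(2πr h) = 1/(2π·0.0999·16.9) = 0.09427 m·K/W
ΣR = 6.518×10^-4 + 2.814 + 0.8849 + 0.09427 = 3.794 m·K/W
Q' = ΔT/ΣR = (121 K − 299 K)/3.794 = -46.9 W/m
(Negative Q' ⇒ heat flows inward; heat gain = 46.9 W/m.)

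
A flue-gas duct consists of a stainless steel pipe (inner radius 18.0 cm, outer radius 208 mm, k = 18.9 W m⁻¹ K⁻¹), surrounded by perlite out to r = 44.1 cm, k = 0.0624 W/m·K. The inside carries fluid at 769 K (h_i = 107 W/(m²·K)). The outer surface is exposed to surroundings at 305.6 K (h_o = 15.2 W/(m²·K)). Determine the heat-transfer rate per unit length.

Q' = 238 W/m

Treat each layer as a resistance in series:
  R'_conv,in = 1/(2πr h) = 1/(2π·0.180·107) = 0.008263 m·K/W
  R'_stainless steel = ln(0.208/0.180)/(2πk) = 0.1446/(2π·18.9) = 0.001218 m·K/W
  R'_perlite = ln(0.441/0.208)/(2πk) = 0.7515/(2π·0.0624) = 1.917 m·K/W
  R'_conv,out = 1/(2πr h) = 1/(2π·0.441·15.2) = 0.02374 m·K/W
ΣR = 0.008263 + 0.001218 + 1.917 + 0.02374 = 1.950 m·K/W
Q' = ΔT/ΣR = (769 K − 305.6 K)/1.950 = 238 W/m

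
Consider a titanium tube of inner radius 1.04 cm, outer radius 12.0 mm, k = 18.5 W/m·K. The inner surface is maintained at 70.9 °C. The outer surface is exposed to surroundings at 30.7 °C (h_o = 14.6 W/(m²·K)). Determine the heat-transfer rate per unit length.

Series thermal resistances, inner to outer:
  R'_titanium = ln(0.0120/0.0104)/(2πk) = 0.1431/(2π·18.5) = 0.001231 m·K/W
  R'_conv,out = 1/(2πr h) = 1/(2π·0.0120·14.6) = 0.9084 m·K/W
ΣR = 0.001231 + 0.9084 = 0.9096 m·K/W
Q' = ΔT/ΣR = (70.9 °C − 30.7 °C)/0.9096 = 44.2 W/m

Q' = 44.2 W/m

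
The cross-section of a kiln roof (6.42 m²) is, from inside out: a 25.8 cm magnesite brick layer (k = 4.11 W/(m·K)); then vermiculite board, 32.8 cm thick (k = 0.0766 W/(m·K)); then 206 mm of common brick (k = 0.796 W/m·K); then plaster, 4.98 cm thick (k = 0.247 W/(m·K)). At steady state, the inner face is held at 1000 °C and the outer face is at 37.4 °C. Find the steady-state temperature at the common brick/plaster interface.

T = 77.8 °C

Series thermal resistances, inner to outer:
  R_magnesite brick = L/(kA) = 0.258/(4.11·6.42) = 0.009778 K/W
  R_vermiculite board = L/(kA) = 0.328/(0.0766·6.42) = 0.6670 K/W
  R_common brick = L/(kA) = 0.206/(0.796·6.42) = 0.04031 K/W
  R_plaster = L/(kA) = 0.0498/(0.247·6.42) = 0.03140 K/W
ΣR = 0.009778 + 0.6670 + 0.04031 + 0.03140 = 0.7485 K/W
Q = ΔT/ΣR = (1000 °C − 37.4 °C)/0.7485 = 1286 W
From the inner boundary to the common brick/plaster interface, ΣR_partial = 0.7171 K/W.
T_interface = T_in − Q·ΣR_partial = 1000 °C − (1286)(0.7171) = 77.8 °C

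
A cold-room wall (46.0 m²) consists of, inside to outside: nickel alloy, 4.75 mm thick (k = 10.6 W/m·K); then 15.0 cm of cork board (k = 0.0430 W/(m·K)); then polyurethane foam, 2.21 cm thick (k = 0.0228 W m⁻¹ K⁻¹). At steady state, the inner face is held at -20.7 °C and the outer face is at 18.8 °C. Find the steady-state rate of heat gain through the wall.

Q = 408 W

Series thermal resistances, inner to outer:
  R_nickel alloy = L/(kA) = 0.00475/(10.6·46.0) = 9.742×10^-6 K/W
  R_cork board = L/(kA) = 0.150/(0.0430·46.0) = 0.07583 K/W
  R_polyurethane foam = L/(kA) = 0.0221/(0.0228·46.0) = 0.02107 K/W
ΣR = 9.742×10^-6 + 0.07583 + 0.02107 = 0.09691 K/W
Q = ΔT/ΣR = (-20.7 °C − 18.8 °C)/0.09691 = -408 W
(Negative Q ⇒ heat flows inward; heat gain = 408 W.)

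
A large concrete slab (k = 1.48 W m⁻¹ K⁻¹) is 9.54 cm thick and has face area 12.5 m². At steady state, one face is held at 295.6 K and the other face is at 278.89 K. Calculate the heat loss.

Q = 3.24 kW

Q = kA·ΔT/L = 1.48 × 12.5 × |295.6 K − 278.89 K| / 0.0954 = 3240 W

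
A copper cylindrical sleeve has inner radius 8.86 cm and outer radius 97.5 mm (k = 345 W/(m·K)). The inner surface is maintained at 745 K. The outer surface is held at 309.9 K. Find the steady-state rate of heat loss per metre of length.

Q' = 9850 kW/m

Q' = 2πk·ΔT/ln(r₂/r₁) = 2π × 345 × 435.1 / ln(0.0975/0.0886) = 9.85×10^6 W/m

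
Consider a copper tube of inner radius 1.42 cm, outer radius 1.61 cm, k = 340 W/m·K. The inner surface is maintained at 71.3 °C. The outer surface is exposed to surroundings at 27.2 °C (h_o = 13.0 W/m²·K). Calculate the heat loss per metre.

Series thermal resistances, inner to outer:
  R'_copper = ln(0.0161/0.0142)/(2πk) = 0.1256/(2π·340) = 5.878×10^-5 m·K/W
  R'_conv,out = 1/(2πr h) = 1/(2π·0.0161·13.0) = 0.7604 m·K/W
ΣR = 5.878×10^-5 + 0.7604 = 0.7605 m·K/W
Q' = ΔT/ΣR = (71.3 °C − 27.2 °C)/0.7605 = 58.0 W/m

Q' = 58.0 W/m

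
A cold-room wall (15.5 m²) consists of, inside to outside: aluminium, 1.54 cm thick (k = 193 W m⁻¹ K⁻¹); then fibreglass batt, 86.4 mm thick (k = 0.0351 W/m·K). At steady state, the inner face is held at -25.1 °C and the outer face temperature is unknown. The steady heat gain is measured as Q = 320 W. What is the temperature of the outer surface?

Sum the resistances:
  R_aluminium = L/(kA) = 0.0154/(193·15.5) = 5.148×10^-6 K/W
  R_fibreglass batt = L/(kA) = 0.0864/(0.0351·15.5) = 0.1588 K/W
ΣR = 0.1588 K/W
ΔT = Q·ΣR = 320 × 0.1588 = 50.82 K
Heat flows inward, so T_out = T_in + ΔT = -25.1 + 50.82 = 25.7 °C

T_out = 25.7 °C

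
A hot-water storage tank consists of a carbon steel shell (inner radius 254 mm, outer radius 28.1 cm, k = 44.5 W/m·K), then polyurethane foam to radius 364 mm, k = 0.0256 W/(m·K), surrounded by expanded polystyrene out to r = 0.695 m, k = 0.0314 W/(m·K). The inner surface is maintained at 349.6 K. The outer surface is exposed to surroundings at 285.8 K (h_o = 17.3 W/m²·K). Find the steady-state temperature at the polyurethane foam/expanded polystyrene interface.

T = 322.1 K

Resistance network (inner→outer):
  R_carbon steel = (1/0.254 − 1/0.281)/(4πk) = 0.3783/(4π·44.5) = 6.765×10^-4 K/W
  R_polyurethane foam = (1/0.281 − 1/0.364)/(4πk) = 0.8115/(4π·0.0256) = 2.522 K/W
  R_expanded polystyrene = (1/0.364 − 1/0.695)/(4πk) = 1.308/(4π·0.0314) = 3.316 K/W
  R_conv,out = 1/(4πr²h) = 1/(4π·0.695²·17.3) = 0.009523 K/W
ΣR = 6.765×10^-4 + 2.522 + 3.316 + 0.009523 = 5.848 K/W
Q = ΔT/ΣR = (349.6 K − 285.8 K)/5.848 = 10.91 W
From the inner boundary to the polyurethane foam/expanded polystyrene interface, ΣR_partial = 2.523 K/W.
T_interface = T_in − Q·ΣR_partial = 349.6 K − (10.91)(2.523) = 322.1 K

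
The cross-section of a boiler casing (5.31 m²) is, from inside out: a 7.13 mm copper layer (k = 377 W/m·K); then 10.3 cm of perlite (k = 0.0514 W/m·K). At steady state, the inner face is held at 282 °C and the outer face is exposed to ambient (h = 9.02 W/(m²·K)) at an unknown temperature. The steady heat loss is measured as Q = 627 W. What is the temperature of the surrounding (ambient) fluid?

Series resistances:
  R_copper = L/(kA) = 0.00713/(377·5.31) = 3.562×10^-6 K/W
  R_perlite = L/(kA) = 0.103/(0.0514·5.31) = 0.3774 K/W
  R_conv,out = 1/(hA) = 1/(9.02·5.31) = 0.02088 K/W
ΣR = 0.3983 K/W
ΔT = Q·ΣR = 627 × 0.3983 = 249.7 K
Heat flows outward, so T_out = T_in − ΔT = 282 − 249.7 = 32.3 °C

T_out = 32.3 °C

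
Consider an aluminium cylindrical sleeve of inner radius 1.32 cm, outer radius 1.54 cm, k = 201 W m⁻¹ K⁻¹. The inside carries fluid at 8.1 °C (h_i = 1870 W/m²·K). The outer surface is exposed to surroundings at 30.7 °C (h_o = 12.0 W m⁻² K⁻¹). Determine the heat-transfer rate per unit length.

Series thermal resistances, inner to outer:
  R'_conv,in = 1/(2πr h) = 1/(2π·0.0132·1870) = 0.006448 m·K/W
  R'_aluminium = ln(0.0154/0.0132)/(2πk) = 0.1542/(2π·201) = 1.221×10^-4 m·K/W
  R'_conv,out = 1/(2πr h) = 1/(2π·0.0154·12.0) = 0.8612 m·K/W
ΣR = 0.006448 + 1.221×10^-4 + 0.8612 = 0.8678 m·K/W
Q' = ΔT/ΣR = (8.1 °C − 30.7 °C)/0.8678 = -26.0 W/m
(Negative Q' ⇒ heat flows inward; heat gain = 26.0 W/m.)

Q' = 26.0 W/m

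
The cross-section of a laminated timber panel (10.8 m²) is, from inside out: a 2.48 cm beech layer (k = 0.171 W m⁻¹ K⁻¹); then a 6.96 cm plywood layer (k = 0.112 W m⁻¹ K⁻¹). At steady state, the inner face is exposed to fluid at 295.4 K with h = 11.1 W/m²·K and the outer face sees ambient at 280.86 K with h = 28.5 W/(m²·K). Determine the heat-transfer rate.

Q = 176 W

Treat each layer as a resistance in series:
  R_conv,in = 1/(hA) = 1/(11.1·10.8) = 0.008342 K/W
  R_beech = L/(kA) = 0.0248/(0.171·10.8) = 0.01343 K/W
  R_plywood = L/(kA) = 0.0696/(0.112·10.8) = 0.05754 K/W
  R_conv,out = 1/(hA) = 1/(28.5·10.8) = 0.003249 K/W
ΣR = 0.008342 + 0.01343 + 0.05754 + 0.003249 = 0.08256 K/W
Q = ΔT/ΣR = (295.4 K − 280.86 K)/0.08256 = 176 W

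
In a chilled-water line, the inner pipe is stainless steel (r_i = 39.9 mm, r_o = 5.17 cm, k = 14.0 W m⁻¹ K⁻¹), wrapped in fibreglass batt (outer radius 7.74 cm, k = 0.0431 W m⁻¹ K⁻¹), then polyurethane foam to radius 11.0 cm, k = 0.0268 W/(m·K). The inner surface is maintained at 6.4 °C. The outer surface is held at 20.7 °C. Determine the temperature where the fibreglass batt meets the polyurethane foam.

Resistance network (inner→outer):
  R'_stainless steel = ln(0.0517/0.0399)/(2πk) = 0.2591/(2π·14.0) = 0.002945 m·K/W
  R'_fibreglass batt = ln(0.0774/0.0517)/(2πk) = 0.4035/(2π·0.0431) = 1.490 m·K/W
  R'_polyurethane foam = ln(0.110/0.0774)/(2πk) = 0.3515/(2π·0.0268) = 2.087 m·K/W
ΣR = 0.002945 + 1.490 + 2.087 = 3.580 m·K/W
Q' = ΔT/ΣR = (6.4 °C − 20.7 °C)/3.580 = -3.994 W/m
From the inner boundary to the fibreglass batt/polyurethane foam interface, ΣR_partial = 1.493 m·K/W.
T_interface = T_in − Q'·ΣR_partial = 6.4 °C − (-3.994)(1.493) = 12.4 °C

T = 12.4 °C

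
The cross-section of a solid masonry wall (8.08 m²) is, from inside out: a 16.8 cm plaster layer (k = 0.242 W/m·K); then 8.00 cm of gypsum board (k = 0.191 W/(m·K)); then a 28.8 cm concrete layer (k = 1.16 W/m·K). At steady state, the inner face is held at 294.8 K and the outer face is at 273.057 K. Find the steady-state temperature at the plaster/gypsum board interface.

Resistance network (inner→outer):
  R_plaster = L/(kA) = 0.168/(0.242·8.08) = 0.08592 K/W
  R_gypsum board = L/(kA) = 0.0800/(0.191·8.08) = 0.05184 K/W
  R_concrete = L/(kA) = 0.288/(1.16·8.08) = 0.03073 K/W
ΣR = 0.08592 + 0.05184 + 0.03073 = 0.1685 K/W
Q = ΔT/ΣR = (294.8 K − 273.057 K)/0.1685 = 129.0 W
From the inner boundary to the plaster/gypsum board interface, ΣR_partial = 0.08592 K/W.
T_interface = T_in − Q·ΣR_partial = 294.8 K − (129.0)(0.08592) = 283.7 K

T = 283.7 K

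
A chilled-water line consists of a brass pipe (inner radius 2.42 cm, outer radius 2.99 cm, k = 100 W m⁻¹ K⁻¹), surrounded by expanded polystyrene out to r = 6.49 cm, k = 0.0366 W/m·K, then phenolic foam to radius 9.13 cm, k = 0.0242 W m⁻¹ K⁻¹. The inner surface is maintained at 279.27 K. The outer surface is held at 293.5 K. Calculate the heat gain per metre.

Treat each layer as a resistance in series:
  R'_brass = ln(0.0299/0.0242)/(2πk) = 0.2115/(2π·100) = 3.366×10^-4 m·K/W
  R'_expanded polystyrene = ln(0.0649/0.0299)/(2πk) = 0.7750/(2π·0.0366) = 3.370 m·K/W
  R'_phenolic foam = ln(0.0913/0.0649)/(2πk) = 0.3413/(2π·0.0242) = 2.245 m·K/W
ΣR = 3.366×10^-4 + 3.370 + 2.245 = 5.615 m·K/W
Q' = ΔT/ΣR = (279.27 K − 293.5 K)/5.615 = -2.53 W/m
(Negative Q' ⇒ heat flows inward; heat gain = 2.53 W/m.)

Q' = 2.53 W/m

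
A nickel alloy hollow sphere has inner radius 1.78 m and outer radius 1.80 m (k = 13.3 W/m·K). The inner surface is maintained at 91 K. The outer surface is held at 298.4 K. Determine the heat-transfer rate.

Q = 4πk·ΔT/(1/r₁ − 1/r₂) = 4π × 13.3 × 207.4 / (1/1.78 − 1/1.80) = 5.55×10^6 W

Q = 5550 kW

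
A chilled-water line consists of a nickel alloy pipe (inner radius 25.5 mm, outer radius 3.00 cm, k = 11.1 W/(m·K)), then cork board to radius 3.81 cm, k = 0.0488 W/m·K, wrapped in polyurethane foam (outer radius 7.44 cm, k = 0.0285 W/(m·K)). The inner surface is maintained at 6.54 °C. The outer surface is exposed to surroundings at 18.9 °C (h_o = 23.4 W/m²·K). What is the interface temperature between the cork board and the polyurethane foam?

Series thermal resistances, inner to outer:
  R'_nickel alloy = ln(0.0300/0.0255)/(2πk) = 0.1625/(2π·11.1) = 0.002330 m·K/W
  R'_cork board = ln(0.0381/0.0300)/(2πk) = 0.2390/(2π·0.0488) = 0.7795 m·K/W
  R'_polyurethane foam = ln(0.0744/0.0381)/(2πk) = 0.6692/(2π·0.0285) = 3.737 m·K/W
  R'_conv,out = 1/(2πr h) = 1/(2π·0.0744·23.4) = 0.09142 m·K/W
ΣR = 0.002330 + 0.7795 + 3.737 + 0.09142 = 4.610 m·K/W
Q' = ΔT/ΣR = (6.54 °C − 18.9 °C)/4.610 = -2.681 W/m
From the inner boundary to the cork board/polyurethane foam interface, ΣR_partial = 0.7818 m·K/W.
T_interface = T_in − Q'·ΣR_partial = 6.54 °C − (-2.681)(0.7818) = 8.64 °C

T = 8.64 °C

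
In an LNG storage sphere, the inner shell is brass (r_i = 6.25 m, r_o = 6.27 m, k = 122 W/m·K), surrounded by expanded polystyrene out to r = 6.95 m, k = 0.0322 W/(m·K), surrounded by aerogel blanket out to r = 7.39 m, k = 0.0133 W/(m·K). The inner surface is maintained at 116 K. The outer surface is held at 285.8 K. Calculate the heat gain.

Q = 1890 W

Series thermal resistances, inner to outer:
  R_brass = (1/6.25 − 1/6.27)/(4πk) = 5.104×10^-4/(4π·122) = 3.329×10^-7 K/W
  R_expanded polystyrene = (1/6.27 − 1/6.95)/(4πk) = 0.01560/(4π·0.0322) = 0.03856 K/W
  R_aerogel blanket = (1/6.95 − 1/7.39)/(4πk) = 0.008567/(4π·0.0133) = 0.05126 K/W
ΣR = 3.329×10^-7 + 0.03856 + 0.05126 = 0.08982 K/W
Q = ΔT/ΣR = (116 K − 285.8 K)/0.08982 = -1890 W
(Negative Q ⇒ heat flows inward; heat gain = 1890 W.)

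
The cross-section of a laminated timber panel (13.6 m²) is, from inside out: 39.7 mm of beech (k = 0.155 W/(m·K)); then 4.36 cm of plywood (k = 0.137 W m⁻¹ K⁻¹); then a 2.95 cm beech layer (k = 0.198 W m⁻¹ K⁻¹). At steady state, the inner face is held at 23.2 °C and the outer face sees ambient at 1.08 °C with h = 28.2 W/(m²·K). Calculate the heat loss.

Q = 396 W

Series thermal resistances, inner to outer:
  R_beech = L/(kA) = 0.0397/(0.155·13.6) = 0.01883 K/W
  R_plywood = L/(kA) = 0.0436/(0.137·13.6) = 0.02340 K/W
  R_beech = L/(kA) = 0.0295/(0.198·13.6) = 0.01096 K/W
  R_conv,out = 1/(hA) = 1/(28.2·13.6) = 0.002607 K/W
ΣR = 0.01883 + 0.02340 + 0.01096 + 0.002607 = 0.05580 K/W
Q = ΔT/ΣR = (23.2 °C − 1.08 °C)/0.05580 = 396 W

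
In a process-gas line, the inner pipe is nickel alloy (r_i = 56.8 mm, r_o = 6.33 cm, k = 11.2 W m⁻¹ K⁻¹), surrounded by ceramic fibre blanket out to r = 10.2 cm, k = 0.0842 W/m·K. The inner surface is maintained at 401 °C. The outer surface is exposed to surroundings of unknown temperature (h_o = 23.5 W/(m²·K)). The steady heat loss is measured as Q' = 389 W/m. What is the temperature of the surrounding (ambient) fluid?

T_out = 23.8 °C

Sum the resistances:
  R'_nickel alloy = ln(0.0633/0.0568)/(2πk) = 0.1083/(2π·11.2) = 0.001540 m·K/W
  R'_ceramic fibre blanket = ln(0.102/0.0633)/(2πk) = 0.4771/(2π·0.0842) = 0.9018 m·K/W
  R'_conv,out = 1/(2πr h) = 1/(2π·0.102·23.5) = 0.06640 m·K/W
ΣR = 0.9697 m·K/W
ΔT = Q'·ΣR = 389 × 0.9697 = 377.2 K
Heat flows outward, so T_out = T_in − ΔT = 401 − 377.2 = 23.8 °C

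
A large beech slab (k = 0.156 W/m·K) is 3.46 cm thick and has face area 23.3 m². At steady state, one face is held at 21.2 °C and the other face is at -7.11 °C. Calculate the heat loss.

Q = 2970 W

Q = kA·ΔT/L = 0.156 × 23.3 × |21.2 °C − -7.11 °C| / 0.0346 = 2970 W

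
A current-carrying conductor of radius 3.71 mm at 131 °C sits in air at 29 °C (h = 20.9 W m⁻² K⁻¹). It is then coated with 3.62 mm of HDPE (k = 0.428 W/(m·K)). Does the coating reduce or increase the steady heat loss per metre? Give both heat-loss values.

Critical radius for a cylinder: r_cr = k/h = 0.0205 m = 2.05 cm.
Outer radius after coating: r₂ = 0.00371 + 0.00362 = 0.00733 m.
Since r₁ < r_cr and r₂ ≤ r_cr, the coating moves toward the maximum at r_cr — heat loss rises.
Bare: R = 1/(2πr₁h) = 2.053 m·K/W; Q = 102/2.053 = 49.7 W/m.
Coated: R = R_cond + R_conv = 1.292 m·K/W; Q = 102/1.292 = 78.9 W/m.

increases: 49.7 → 78.9 W/m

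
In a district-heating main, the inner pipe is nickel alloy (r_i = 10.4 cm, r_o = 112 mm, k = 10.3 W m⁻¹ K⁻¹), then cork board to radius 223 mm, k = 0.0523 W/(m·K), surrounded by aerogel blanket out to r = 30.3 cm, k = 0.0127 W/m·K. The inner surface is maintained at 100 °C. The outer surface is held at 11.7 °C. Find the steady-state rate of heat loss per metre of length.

Q' = 14.9 W/m

Series thermal resistances, inner to outer:
  R'_nickel alloy = ln(0.112/0.104)/(2πk) = 0.07411/(2π·10.3) = 0.001145 m·K/W
  R'_cork board = ln(0.223/0.112)/(2πk) = 0.6887/(2π·0.0523) = 2.096 m·K/W
  R'_aerogel blanket = ln(0.303/0.223)/(2πk) = 0.3066/(2π·0.0127) = 3.842 m·K/W
ΣR = 0.001145 + 2.096 + 3.842 = 5.939 m·K/W
Q' = ΔT/ΣR = (100 °C − 11.7 °C)/5.939 = 14.9 W/m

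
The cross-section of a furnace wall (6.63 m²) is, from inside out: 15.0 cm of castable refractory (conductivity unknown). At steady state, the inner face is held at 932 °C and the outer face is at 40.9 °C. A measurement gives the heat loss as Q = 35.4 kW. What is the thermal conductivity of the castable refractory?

ΣR = ΔT/Q = |932 − 40.9|/35400 = 0.02517 K/W
L/(kA) = 0.02517 ⇒ k = 0.150/(0.02517·6.63) = 0.899 W/m·K

k = 0.899 W/m·K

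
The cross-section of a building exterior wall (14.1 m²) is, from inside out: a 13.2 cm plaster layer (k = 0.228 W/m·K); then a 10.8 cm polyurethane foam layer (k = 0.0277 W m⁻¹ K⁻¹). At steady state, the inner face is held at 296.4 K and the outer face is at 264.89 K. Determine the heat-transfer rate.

Series thermal resistances, inner to outer:
  R_plaster = L/(kA) = 0.132/(0.228·14.1) = 0.04106 K/W
  R_polyurethane foam = L/(kA) = 0.108/(0.0277·14.1) = 0.2765 K/W
ΣR = 0.04106 + 0.2765 = 0.3176 K/W
Q = ΔT/ΣR = (296.4 K − 264.89 K)/0.3176 = 99.2 W

Q = 99.2 W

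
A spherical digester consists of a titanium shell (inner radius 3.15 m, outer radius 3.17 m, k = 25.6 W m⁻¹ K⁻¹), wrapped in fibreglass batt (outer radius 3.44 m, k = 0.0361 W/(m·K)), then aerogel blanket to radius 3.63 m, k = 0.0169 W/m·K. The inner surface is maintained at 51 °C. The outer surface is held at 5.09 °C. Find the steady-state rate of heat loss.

Resistance network (inner→outer):
  R_titanium = (1/3.15 − 1/3.17)/(4πk) = 0.002003/(4π·25.6) = 6.226×10^-6 K/W
  R_fibreglass batt = (1/3.17 − 1/3.44)/(4πk) = 0.02476/(4π·0.0361) = 0.05458 K/W
  R_aerogel blanket = (1/3.44 − 1/3.63)/(4πk) = 0.01522/(4π·0.0169) = 0.07165 K/W
ΣR = 6.226×10^-6 + 0.05458 + 0.07165 = 0.1262 K/W
Q = ΔT/ΣR = (51 °C − 5.09 °C)/0.1262 = 364 W

Q = 364 W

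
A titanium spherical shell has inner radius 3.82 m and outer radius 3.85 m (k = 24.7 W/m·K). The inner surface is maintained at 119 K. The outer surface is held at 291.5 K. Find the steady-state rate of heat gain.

Q = 26200 kW

Q = 4πk·ΔT/(1/r₁ − 1/r₂) = 4π × 24.7 × 172.5 / (1/3.82 − 1/3.85) = 2.62×10^7 W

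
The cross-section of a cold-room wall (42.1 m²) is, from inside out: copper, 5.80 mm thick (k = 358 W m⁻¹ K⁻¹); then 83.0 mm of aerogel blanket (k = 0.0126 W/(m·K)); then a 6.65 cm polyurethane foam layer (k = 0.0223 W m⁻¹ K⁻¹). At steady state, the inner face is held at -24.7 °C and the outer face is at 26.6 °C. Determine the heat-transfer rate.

Q = 226 W

Series thermal resistances, inner to outer:
  R_copper = L/(kA) = 0.00580/(358·42.1) = 3.848×10^-7 K/W
  R_aerogel blanket = L/(kA) = 0.0830/(0.0126·42.1) = 0.1565 K/W
  R_polyurethane foam = L/(kA) = 0.0665/(0.0223·42.1) = 0.07083 K/W
ΣR = 3.848×10^-7 + 0.1565 + 0.07083 = 0.2273 K/W
Q = ΔT/ΣR = (-24.7 °C − 26.6 °C)/0.2273 = -226 W
(Negative Q ⇒ heat flows inward; heat gain = 226 W.)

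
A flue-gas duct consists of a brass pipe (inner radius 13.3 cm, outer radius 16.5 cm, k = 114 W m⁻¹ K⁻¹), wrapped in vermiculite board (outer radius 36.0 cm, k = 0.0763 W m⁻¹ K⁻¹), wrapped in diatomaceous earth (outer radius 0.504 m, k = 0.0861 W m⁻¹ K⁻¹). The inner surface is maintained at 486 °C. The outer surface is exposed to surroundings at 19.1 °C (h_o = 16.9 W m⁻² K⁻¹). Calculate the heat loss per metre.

Resistance network (inner→outer):
  R'_brass = ln(0.165/0.133)/(2πk) = 0.2156/(2π·114) = 3.010×10^-4 m·K/W
  R'_vermiculite board = ln(0.360/0.165)/(2πk) = 0.7802/(2π·0.0763) = 1.627 m·K/W
  R'_diatomaceous earth = ln(0.504/0.360)/(2πk) = 0.3365/(2π·0.0861) = 0.6220 m·K/W
  R'_conv,out = 1/(2πr h) = 1/(2π·0.504·16.9) = 0.01869 m·K/W
ΣR = 3.010×10^-4 + 1.627 + 0.6220 + 0.01869 = 2.268 m·K/W
Q' = ΔT/ΣR = (486 °C − 19.1 °C)/2.268 = 206 W/m

Q' = 206 W/m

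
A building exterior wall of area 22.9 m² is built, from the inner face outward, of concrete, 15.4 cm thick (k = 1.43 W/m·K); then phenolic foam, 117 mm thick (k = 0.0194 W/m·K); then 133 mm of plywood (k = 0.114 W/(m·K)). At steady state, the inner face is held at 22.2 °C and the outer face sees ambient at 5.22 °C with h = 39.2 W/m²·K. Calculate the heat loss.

Series thermal resistances, inner to outer:
  R_concrete = L/(kA) = 0.154/(1.43·22.9) = 0.004703 K/W
  R_phenolic foam = L/(kA) = 0.117/(0.0194·22.9) = 0.2634 K/W
  R_plywood = L/(kA) = 0.133/(0.114·22.9) = 0.05095 K/W
  R_conv,out = 1/(hA) = 1/(39.2·22.9) = 0.001114 K/W
ΣR = 0.004703 + 0.2634 + 0.05095 + 0.001114 = 0.3202 K/W
Q = ΔT/ΣR = (22.2 °C − 5.22 °C)/0.3202 = 53.0 W

Q = 53.0 W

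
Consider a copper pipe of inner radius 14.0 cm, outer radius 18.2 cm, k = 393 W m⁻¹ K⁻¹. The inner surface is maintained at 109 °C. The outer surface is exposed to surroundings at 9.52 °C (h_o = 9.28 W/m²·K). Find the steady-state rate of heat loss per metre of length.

Q' = 1050 W/m

Treat each layer as a resistance in series:
  R'_copper = ln(0.182/0.140)/(2πk) = 0.2624/(2π·393) = 1.063×10^-4 m·K/W
  R'_conv,out = 1/(2πr h) = 1/(2π·0.182·9.28) = 0.09423 m·K/W
ΣR = 1.063×10^-4 + 0.09423 = 0.09434 m·K/W
Q' = ΔT/ΣR = (109 °C − 9.52 °C)/0.09434 = 1050 W/m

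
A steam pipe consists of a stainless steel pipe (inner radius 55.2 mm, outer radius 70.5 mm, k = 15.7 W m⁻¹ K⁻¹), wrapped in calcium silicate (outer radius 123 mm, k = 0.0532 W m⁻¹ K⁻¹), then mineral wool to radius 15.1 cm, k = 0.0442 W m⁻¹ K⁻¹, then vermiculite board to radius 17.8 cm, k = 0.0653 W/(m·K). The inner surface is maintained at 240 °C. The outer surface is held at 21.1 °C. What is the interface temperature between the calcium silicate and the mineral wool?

T = 110 °C

Treat each layer as a resistance in series:
  R'_stainless steel = ln(0.0705/0.0552)/(2πk) = 0.2446/(2π·15.7) = 0.002480 m·K/W
  R'_calcium silicate = ln(0.123/0.0705)/(2πk) = 0.5566/(2π·0.0532) = 1.665 m·K/W
  R'_mineral wool = ln(0.151/0.123)/(2πk) = 0.2051/(2π·0.0442) = 0.7385 m·K/W
  R'_vermiculite board = ln(0.178/0.151)/(2πk) = 0.1645/(2π·0.0653) = 0.4009 m·K/W
ΣR = 0.002480 + 1.665 + 0.7385 + 0.4009 = 2.807 m·K/W
Q' = ΔT/ΣR = (240 °C − 21.1 °C)/2.807 = 77.98 W/m
From the inner boundary to the calcium silicate/mineral wool interface, ΣR_partial = 1.667 m·K/W.
T_interface = T_in − Q'·ΣR_partial = 240 °C − (77.98)(1.667) = 110 °C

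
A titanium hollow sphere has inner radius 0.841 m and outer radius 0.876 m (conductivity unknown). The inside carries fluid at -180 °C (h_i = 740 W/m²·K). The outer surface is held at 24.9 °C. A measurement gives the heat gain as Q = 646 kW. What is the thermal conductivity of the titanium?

ΣR = ΔT/Q = |-180 − 24.9|/6.46×10^5 = 3.172×10^-4 K/W
Known resistances:
  R_conv,in = 1/(4πr²h) = 1/(4π·0.841²·740) = 1.520×10^-4 K/W
R_titanium = ΣR − ΣR_known = 3.172×10^-4 − 1.520×10^-4 = 1.652×10^-4 K/W
(1/r₁−1/r₂)/(4πk) = 1.652×10^-4 ⇒ k = 0.04751/(4π·1.652×10^-4) = 22.9 W/m·K

k = 22.9 W/m·K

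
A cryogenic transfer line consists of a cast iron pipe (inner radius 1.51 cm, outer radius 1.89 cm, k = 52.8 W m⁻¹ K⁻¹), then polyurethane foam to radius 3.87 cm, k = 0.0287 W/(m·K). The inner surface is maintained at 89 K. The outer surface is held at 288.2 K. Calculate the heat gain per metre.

Q' = 50.1 W/m

Resistance network (inner→outer):
  R'_cast iron = ln(0.0189/0.0151)/(2πk) = 0.2245/(2π·52.8) = 6.766×10^-4 m·K/W
  R'_polyurethane foam = ln(0.0387/0.0189)/(2πk) = 0.7167/(2π·0.0287) = 3.974 m·K/W
ΣR = 6.766×10^-4 + 3.974 = 3.975 m·K/W
Q' = ΔT/ΣR = (89 K − 288.2 K)/3.975 = -50.1 W/m
(Negative Q' ⇒ heat flows inward; heat gain = 50.1 W/m.)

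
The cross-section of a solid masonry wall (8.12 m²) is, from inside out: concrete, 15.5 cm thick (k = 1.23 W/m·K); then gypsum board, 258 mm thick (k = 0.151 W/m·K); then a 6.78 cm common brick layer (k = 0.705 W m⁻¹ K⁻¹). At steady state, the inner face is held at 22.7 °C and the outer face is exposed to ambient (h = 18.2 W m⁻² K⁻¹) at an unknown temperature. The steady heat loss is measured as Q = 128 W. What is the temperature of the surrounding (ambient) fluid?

T_out = -8.60 °C

Sum the resistances:
  R_concrete = L/(kA) = 0.155/(1.23·8.12) = 0.01552 K/W
  R_gypsum board = L/(kA) = 0.258/(0.151·8.12) = 0.2104 K/W
  R_common brick = L/(kA) = 0.0678/(0.705·8.12) = 0.01184 K/W
  R_conv,out = 1/(hA) = 1/(18.2·8.12) = 0.006767 K/W
ΣR = 0.2445 K/W
ΔT = Q·ΣR = 128 × 0.2445 = 31.30 K
Heat flows outward, so T_out = T_in − ΔT = 22.7 − 31.30 = -8.60 °C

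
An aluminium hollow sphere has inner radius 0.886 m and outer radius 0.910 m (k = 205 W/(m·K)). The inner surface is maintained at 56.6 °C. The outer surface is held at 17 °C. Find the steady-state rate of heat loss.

Q = 3.43×10^6 W

Q = 4πk·ΔT/(1/r₁ − 1/r₂) = 4π × 205 × 39.6 / (1/0.886 − 1/0.910) = 3.43×10^6 W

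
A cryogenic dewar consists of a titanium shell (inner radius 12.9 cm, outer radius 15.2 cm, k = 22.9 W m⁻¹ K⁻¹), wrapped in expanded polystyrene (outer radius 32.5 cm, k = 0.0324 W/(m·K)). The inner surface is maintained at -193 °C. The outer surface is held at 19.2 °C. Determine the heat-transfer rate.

Q = 24.7 W

Resistance network (inner→outer):
  R_titanium = (1/0.129 − 1/0.152)/(4πk) = 1.173/(4π·22.9) = 0.004076 K/W
  R_expanded polystyrene = (1/0.152 − 1/0.325)/(4πk) = 3.502/(4π·0.0324) = 8.601 K/W
ΣR = 0.004076 + 8.601 = 8.605 K/W
Q = ΔT/ΣR = (-193 °C − 19.2 °C)/8.605 = -24.7 W
(Negative Q ⇒ heat flows inward; heat gain = 24.7 W.)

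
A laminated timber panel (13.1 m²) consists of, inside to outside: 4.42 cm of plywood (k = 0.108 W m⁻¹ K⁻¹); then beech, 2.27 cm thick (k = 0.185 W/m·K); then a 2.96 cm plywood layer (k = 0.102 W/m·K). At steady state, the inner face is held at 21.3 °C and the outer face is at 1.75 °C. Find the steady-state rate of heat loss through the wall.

Resistance network (inner→outer):
  R_plywood = L/(kA) = 0.0442/(0.108·13.1) = 0.03124 K/W
  R_beech = L/(kA) = 0.0227/(0.185·13.1) = 0.009367 K/W
  R_plywood = L/(kA) = 0.0296/(0.102·13.1) = 0.02215 K/W
ΣR = 0.03124 + 0.009367 + 0.02215 = 0.06276 K/W
Q = ΔT/ΣR = (21.3 °C − 1.75 °C)/0.06276 = 312 W

Q = 312 W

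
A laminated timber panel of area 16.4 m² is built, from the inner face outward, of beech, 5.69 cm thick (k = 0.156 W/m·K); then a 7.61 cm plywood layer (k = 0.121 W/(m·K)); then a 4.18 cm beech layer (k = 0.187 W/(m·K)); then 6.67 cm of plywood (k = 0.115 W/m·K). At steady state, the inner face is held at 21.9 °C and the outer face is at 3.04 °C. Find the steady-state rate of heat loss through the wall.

Q = 172 W

Resistance network (inner→outer):
  R_beech = L/(kA) = 0.0569/(0.156·16.4) = 0.02224 K/W
  R_plywood = L/(kA) = 0.0761/(0.121·16.4) = 0.03835 K/W
  R_beech = L/(kA) = 0.0418/(0.187·16.4) = 0.01363 K/W
  R_plywood = L/(kA) = 0.0667/(0.115·16.4) = 0.03537 K/W
ΣR = 0.02224 + 0.03835 + 0.01363 + 0.03537 = 0.1096 K/W
Q = ΔT/ΣR = (21.9 °C − 3.04 °C)/0.1096 = 172 W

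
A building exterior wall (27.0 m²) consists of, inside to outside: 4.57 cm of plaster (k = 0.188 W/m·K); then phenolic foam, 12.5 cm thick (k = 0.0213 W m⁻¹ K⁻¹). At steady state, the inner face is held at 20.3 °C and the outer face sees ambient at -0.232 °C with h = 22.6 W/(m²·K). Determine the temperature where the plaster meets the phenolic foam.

Resistance network (inner→outer):
  R_plaster = L/(kA) = 0.0457/(0.188·27.0) = 0.009003 K/W
  R_phenolic foam = L/(kA) = 0.125/(0.0213·27.0) = 0.2174 K/W
  R_conv,out = 1/(hA) = 1/(22.6·27.0) = 0.001639 K/W
ΣR = 0.009003 + 0.2174 + 0.001639 = 0.2280 K/W
Q = ΔT/ΣR = (20.3 °C − -0.232 °C)/0.2280 = 90.05 W
From the inner boundary to the plaster/phenolic foam interface, ΣR_partial = 0.009003 K/W.
T_interface = T_in − Q·ΣR_partial = 20.3 °C − (90.05)(0.009003) = 19.5 °C

T = 19.5 °C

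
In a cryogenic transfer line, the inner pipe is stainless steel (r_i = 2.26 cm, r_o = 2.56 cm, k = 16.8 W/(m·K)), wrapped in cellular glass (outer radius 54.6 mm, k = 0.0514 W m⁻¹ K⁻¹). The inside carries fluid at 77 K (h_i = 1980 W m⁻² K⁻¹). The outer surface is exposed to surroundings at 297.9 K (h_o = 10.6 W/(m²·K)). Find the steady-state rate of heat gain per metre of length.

Q' = 84.2 W/m

Resistance network (inner→outer):
  R'_conv,in = 1/(2πr h) = 1/(2π·0.0226·1980) = 0.003557 m·K/W
  R'_stainless steel = ln(0.0256/0.0226)/(2πk) = 0.1246/(2π·16.8) = 0.001181 m·K/W
  R'_cellular glass = ln(0.0546/0.0256)/(2πk) = 0.7574/(2π·0.0514) = 2.345 m·K/W
  R'_conv,out = 1/(2πr h) = 1/(2π·0.0546·10.6) = 0.2750 m·K/W
ΣR = 0.003557 + 0.001181 + 2.345 + 0.2750 = 2.625 m·K/W
Q' = ΔT/ΣR = (77 K − 297.9 K)/2.625 = -84.2 W/m
(Negative Q' ⇒ heat flows inward; heat gain = 84.2 W/m.)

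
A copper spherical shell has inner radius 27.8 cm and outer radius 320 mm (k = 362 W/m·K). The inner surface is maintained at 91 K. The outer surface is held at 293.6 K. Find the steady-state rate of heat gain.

Q = 4πk·ΔT/(1/r₁ − 1/r₂) = 4π × 362 × 202.6 / (1/0.278 − 1/0.320) = 1.95×10^6 W

Q = 1.95×10^6 W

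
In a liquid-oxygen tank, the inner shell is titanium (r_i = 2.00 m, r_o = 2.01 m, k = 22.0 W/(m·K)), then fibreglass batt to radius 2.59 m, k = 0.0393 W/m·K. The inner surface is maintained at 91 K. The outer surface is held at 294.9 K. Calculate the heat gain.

Treat each layer as a resistance in series:
  R_titanium = (1/2.00 − 1/2.01)/(4πk) = 0.002488/(4π·22.0) = 8.998×10^-6 K/W
  R_fibreglass batt = (1/2.01 − 1/2.59)/(4πk) = 0.1114/(4π·0.0393) = 0.2256 K/W
ΣR = 8.998×10^-6 + 0.2256 = 0.2256 K/W
Q = ΔT/ΣR = (91 K − 294.9 K)/0.2256 = -904 W
(Negative Q ⇒ heat flows inward; heat gain = 904 W.)

Q = 904 W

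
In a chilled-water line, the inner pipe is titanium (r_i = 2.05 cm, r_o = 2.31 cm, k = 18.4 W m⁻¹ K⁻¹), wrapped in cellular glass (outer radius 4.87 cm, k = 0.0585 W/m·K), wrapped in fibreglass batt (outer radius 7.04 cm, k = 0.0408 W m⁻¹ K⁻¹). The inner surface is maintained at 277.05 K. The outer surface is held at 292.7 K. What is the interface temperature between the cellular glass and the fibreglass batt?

T = 286.2 K

Treat each layer as a resistance in series:
  R'_titanium = ln(0.0231/0.0205)/(2πk) = 0.1194/(2π·18.4) = 0.001033 m·K/W
  R'_cellular glass = ln(0.0487/0.0231)/(2πk) = 0.7458/(2π·0.0585) = 2.029 m·K/W
  R'_fibreglass batt = ln(0.0704/0.0487)/(2πk) = 0.3685/(2π·0.0408) = 1.438 m·K/W
ΣR = 0.001033 + 2.029 + 1.438 = 3.468 m·K/W
Q' = ΔT/ΣR = (277.05 K − 292.7 K)/3.468 = -4.513 W/m
From the inner boundary to the cellular glass/fibreglass batt interface, ΣR_partial = 2.030 m·K/W.
T_interface = T_in − Q'·ΣR_partial = 277.05 K − (-4.513)(2.030) = 286.2 K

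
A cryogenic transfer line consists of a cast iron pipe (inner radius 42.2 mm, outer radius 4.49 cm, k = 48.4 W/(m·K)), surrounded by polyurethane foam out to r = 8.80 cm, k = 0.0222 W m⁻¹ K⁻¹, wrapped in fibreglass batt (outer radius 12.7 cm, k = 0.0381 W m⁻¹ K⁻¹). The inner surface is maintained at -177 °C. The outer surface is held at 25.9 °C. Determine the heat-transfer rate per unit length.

Resistance network (inner→outer):
  R'_cast iron = ln(0.0449/0.0422)/(2πk) = 0.06202/(2π·48.4) = 2.039×10^-4 m·K/W
  R'_polyurethane foam = ln(0.0880/0.0449)/(2πk) = 0.6729/(2π·0.0222) = 4.824 m·K/W
  R'_fibreglass batt = ln(0.127/0.0880)/(2πk) = 0.3669/(2π·0.0381) = 1.532 m·K/W
ΣR = 2.039×10^-4 + 4.824 + 1.532 = 6.356 m·K/W
Q' = ΔT/ΣR = (-177 °C − 25.9 °C)/6.356 = -31.9 W/m
(Negative Q' ⇒ heat flows inward; heat gain = 31.9 W/m.)

Q' = 31.9 W/m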